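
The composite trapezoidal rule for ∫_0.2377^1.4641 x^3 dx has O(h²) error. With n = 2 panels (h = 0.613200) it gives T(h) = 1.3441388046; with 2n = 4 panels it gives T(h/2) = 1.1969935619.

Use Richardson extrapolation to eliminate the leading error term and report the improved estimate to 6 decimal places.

1.147945

The method has order 2: 2^2 = 4.
Numerator 4·A(h/2) − A(h) = 4·1.1969935619 − 1.3441388046 = 3.4438354430
R = 3.4438354430/3 = 1.1479451477
Gap between inputs: 1.471e-01; correction applied: −0.0490484142.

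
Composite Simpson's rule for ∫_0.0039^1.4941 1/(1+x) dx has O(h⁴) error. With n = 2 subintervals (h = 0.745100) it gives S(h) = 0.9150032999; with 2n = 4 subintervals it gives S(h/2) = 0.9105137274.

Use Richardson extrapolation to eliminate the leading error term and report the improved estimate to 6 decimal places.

0.910214

With r = 4 the leading error scales as h^4, so the weight is 2^4 = 16.
A(h/2) − A(h) = 0.9105137274 − 0.9150032999 = -0.0044895725
Correction (A(h/2) − A(h))/(16 − 1) = (-0.0044895725)/15 = -0.0002993048
R = A(h/2) + (A(h/2) − A(h))/15 = 0.9105137274 − 0.0002993048 = 0.9102144226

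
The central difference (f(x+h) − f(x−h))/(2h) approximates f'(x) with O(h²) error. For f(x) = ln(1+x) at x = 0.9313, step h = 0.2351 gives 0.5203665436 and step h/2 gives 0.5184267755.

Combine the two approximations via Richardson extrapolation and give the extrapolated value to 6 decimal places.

The method has order 2: 2^2 = 4.
4·0.5184267755 − 0.5203665436 = 1.5533405584
1.5533405584 ÷ 3 = 0.5177801861

0.517780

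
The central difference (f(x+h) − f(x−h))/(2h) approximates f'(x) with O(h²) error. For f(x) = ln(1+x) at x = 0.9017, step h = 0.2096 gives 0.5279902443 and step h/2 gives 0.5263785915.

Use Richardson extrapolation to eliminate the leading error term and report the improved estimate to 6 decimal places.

0.525841

Method order is 2; weight 2^2 = 4.
Weighted: 2.1055143660 − 0.5279902443 = 1.5775241217
1.5775241217 ÷ 3 = 0.5258413739
Gap between inputs: 1.612e-03; correction applied: −0.0005372176.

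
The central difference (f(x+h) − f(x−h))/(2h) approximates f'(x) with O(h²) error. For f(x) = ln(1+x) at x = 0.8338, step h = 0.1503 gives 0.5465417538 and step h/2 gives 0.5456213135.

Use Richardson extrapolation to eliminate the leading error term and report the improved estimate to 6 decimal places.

Error is O(h^2); halving h shrinks it by 2^2 = 4.
Top: 4(0.5456213135) − (0.5465417538) = 1.6359435002
Divide by 2^2 − 1 = 3.
So the Richardson estimate is 0.5453145001.
Gap between inputs: 9.204e-04; correction applied: −0.0003068134.

0.545315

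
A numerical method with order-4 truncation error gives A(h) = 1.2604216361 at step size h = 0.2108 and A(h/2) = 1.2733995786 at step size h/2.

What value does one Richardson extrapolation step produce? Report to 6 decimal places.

With r = 4 the leading error scales as h^4, so the weight is 2^4 = 16.
16 × 1.2733995786 − 1.2604216361 = 19.1139716215
Extrapolated: 19.1139716215 / 15 = 1.2742647748

1.274265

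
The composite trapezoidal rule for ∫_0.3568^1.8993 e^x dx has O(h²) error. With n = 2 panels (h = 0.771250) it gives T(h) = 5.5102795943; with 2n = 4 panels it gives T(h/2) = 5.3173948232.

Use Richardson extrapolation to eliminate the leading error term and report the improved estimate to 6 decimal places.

5.253100

Method order is 2; weight 2^2 = 4.
2^2×A(h/2) = 21.2695792928; minus A(h) gives 15.7592996985.
Divide by 2^2 − 1 = 3.
So the Richardson estimate is 5.2530998995.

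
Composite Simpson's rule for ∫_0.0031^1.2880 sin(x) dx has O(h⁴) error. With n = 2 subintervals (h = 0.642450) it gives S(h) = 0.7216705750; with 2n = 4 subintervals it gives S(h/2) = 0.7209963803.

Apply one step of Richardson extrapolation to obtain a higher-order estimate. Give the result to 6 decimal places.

0.720951

r = 4: numerator weight 16, denominator 15.
16 × 0.7209963803 = 11.5359420848; subtract 0.7216705750 → 10.8142715098
Divide by 2^4 − 1 = 15.
Extrapolated: 10.8142715098 / 15 = 0.7209514340
Correction |R − A(h/2)| = 4.495e-05; gap |A(h/2) − A(h)| = 6.742e-04.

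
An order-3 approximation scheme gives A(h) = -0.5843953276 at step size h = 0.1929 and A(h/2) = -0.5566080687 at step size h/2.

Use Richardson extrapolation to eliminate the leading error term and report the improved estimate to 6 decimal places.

-0.552638

Method order is 3; weight 2^3 = 8.
A(h/2) − A(h) = -0.5566080687 − (-0.5843953276) = 0.0277872589
Correction (A(h/2) − A(h))/(8 − 1) = 0.0277872589/7 = 0.0039696084
R = A(h/2) + (A(h/2) − A(h))/7 = -0.5566080687 + 0.0039696084 = -0.5526384603
Shift from A(h/2): +0.0039696084.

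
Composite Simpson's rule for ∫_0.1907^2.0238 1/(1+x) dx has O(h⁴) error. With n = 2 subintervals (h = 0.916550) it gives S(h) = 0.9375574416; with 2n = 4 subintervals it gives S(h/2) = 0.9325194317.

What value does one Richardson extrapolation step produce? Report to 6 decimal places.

Method order is 4; weight 2^4 = 16.
16×0.9325194317 − 0.9375574416 = 13.9827534656
13.9827534656 ÷ 15 = 0.9321835644

0.932184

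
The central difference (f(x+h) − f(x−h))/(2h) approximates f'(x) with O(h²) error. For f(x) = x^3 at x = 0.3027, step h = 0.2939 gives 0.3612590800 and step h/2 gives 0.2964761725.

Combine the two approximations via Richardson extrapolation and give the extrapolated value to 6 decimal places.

r = 2: numerator weight 4, denominator 3.
4·0.2964761725 = 1.1859046900; 1.1859046900 − 0.3612590800 = 0.8246456100
R = 0.8246456100/3 = 0.2748818700

0.274882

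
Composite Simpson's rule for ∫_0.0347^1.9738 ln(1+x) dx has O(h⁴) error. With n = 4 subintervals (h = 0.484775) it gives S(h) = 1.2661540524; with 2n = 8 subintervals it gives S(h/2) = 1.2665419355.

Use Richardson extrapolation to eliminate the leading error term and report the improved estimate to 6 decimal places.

Leading term ∝ h^4; use weight 16 = 2^4.
16 × 1.2665419355 = 20.2646709680; subtract 1.2661540524 → 18.9985169156
(16 × 1.2665419355 − 1.2661540524)/(16 − 1) = 1.2665677944

1.266568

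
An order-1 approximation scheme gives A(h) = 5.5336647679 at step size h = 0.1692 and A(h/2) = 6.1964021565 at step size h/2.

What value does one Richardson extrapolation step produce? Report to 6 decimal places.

r = 1: numerator weight 2, denominator 1.
Numerator 2×A(h/2) − A(h) = 2×6.1964021565 − 5.5336647679 = 6.8591395451
6.8591395451 ÷ 1 = 6.8591395451
Shift from A(h/2): +0.6627373886.

6.859140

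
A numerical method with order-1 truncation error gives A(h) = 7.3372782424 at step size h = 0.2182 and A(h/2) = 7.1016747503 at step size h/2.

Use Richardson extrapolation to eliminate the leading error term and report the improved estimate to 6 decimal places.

With r = 1 the leading error scales as h^1, so the weight is 2^1 = 2.
2 × 7.1016747503 − 7.3372782424 = 6.8660712582
Divide by 2^1 − 1 = 1.
R = 6.8660712582/1 = 6.8660712582

6.866071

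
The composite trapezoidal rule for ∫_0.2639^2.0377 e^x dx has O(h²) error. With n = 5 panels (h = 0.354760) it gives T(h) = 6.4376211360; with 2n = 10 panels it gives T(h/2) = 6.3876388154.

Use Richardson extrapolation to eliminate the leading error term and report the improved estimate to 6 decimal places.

6.370978

Error is O(h^2); halving h shrinks it by 2^2 = 4.
A(h/2) − A(h) = 6.3876388154 − 6.4376211360 = -0.0499823206
Correction (A(h/2) − A(h))/(4 − 1) = (-0.0499823206)/3 = -0.0166607735
R = 6.3876388154 − 0.0166607735 = 6.3709780419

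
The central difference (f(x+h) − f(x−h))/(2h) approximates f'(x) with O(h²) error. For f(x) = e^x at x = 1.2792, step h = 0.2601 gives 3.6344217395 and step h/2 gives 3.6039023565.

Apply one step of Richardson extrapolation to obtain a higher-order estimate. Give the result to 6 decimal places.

r = 2: numerator weight 4, denominator 3.
4·3.6039023565 = 14.4156094260; 14.4156094260 − 3.6344217395 = 10.7811876865
Extrapolated: 10.7811876865 / 3 = 3.5937292288
Shift from A(h/2): −0.0101731277.

3.593729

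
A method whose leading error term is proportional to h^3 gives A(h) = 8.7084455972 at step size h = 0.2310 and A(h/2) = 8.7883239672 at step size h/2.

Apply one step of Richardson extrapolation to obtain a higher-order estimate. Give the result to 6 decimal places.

Leading term ∝ h^3; use weight 8 = 2^3.
2^3 × A(h/2) = 70.3065917376; minus A(h) gives 61.5981461404.
(8 × 8.7883239672 − 8.7084455972)/(8 − 1) = 8.7997351629
Gap between inputs: 7.988e-02; correction applied: +0.0114111957.

8.799735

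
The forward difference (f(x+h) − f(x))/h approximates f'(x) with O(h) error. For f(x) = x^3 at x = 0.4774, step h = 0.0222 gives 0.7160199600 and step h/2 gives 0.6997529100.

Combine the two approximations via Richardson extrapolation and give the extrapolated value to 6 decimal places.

Leading term ∝ h^1; use weight 2 = 2^1.
Numerator 2 × A(h/2) − A(h) = 2 × 0.6997529100 − 0.7160199600 = 0.6834858600
Extrapolated: 0.6834858600 / 1 = 0.6834858600

0.683486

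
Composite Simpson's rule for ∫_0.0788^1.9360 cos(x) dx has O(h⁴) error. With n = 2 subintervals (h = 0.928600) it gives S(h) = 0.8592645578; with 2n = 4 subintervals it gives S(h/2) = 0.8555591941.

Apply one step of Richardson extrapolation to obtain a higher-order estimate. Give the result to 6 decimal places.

With r = 4 the leading error scales as h^4, so the weight is 2^4 = 16.
2^4·A(h/2) = 13.6889471056; minus A(h) gives 12.8296825478.
Denominator 16 − 1 = 15.
12.8296825478 ÷ 15 = 0.8553121699
Shift from A(h/2): −0.0002470242.

0.855312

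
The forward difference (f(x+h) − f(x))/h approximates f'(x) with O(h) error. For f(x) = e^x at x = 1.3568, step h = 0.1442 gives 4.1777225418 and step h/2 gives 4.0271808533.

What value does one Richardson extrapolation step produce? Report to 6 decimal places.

r = 1: numerator weight 2, denominator 1.
2^1·A(h/2) = 8.0543617066; minus A(h) gives 3.8766391648.
Extrapolated: 3.8766391648 / 1 = 3.8766391648

3.876639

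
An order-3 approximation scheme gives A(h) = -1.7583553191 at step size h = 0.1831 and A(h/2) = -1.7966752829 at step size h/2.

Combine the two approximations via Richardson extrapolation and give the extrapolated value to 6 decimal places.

Order 3 gives 2^r = 8 and 2^r − 1 = 7.
8*(-1.7966752829) − (-1.7583553191) = -12.6150469441
Denominator 8 − 1 = 7.
(8*(-1.7966752829) − (-1.7583553191))/(8 − 1) = -1.8021495634
Gap between inputs: 3.832e-02; correction applied: −0.0054742805.

-1.802150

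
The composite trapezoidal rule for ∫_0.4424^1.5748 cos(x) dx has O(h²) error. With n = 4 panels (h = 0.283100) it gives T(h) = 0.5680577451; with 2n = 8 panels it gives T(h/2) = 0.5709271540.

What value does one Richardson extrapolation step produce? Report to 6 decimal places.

Error is O(h^2); halving h shrinks it by 2^2 = 4.
4·0.5709271540 − 0.5680577451 = 1.7156508709
Divide by 2^2 − 1 = 3.
(4·0.5709271540 − 0.5680577451)/(4 − 1) = 0.5718836236
Correction |R − A(h/2)| = 9.565e-04; gap |A(h/2) − A(h)| = 2.869e-03.

0.571884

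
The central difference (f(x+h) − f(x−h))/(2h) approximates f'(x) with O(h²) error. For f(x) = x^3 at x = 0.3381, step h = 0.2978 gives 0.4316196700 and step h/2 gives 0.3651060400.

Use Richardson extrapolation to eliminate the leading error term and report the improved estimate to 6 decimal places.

0.342935

Method order is 2; weight 2^2 = 4.
4·0.3651060400 = 1.4604241600; subtract 0.4316196700 → 1.0288044900
Denominator 4 − 1 = 3.
So the Richardson estimate is 0.3429348300.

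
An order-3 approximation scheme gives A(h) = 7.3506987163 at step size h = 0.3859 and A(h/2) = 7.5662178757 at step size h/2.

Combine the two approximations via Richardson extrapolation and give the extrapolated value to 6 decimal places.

7.597006

r = 3, so 2^r = 8.
Top: 8(7.5662178757) − (7.3506987163) = 53.1790442893
R = 53.1790442893/7 = 7.5970063270
Correction |R − A(h/2)| = 3.079e-02; gap |A(h/2) − A(h)| = 2.155e-01.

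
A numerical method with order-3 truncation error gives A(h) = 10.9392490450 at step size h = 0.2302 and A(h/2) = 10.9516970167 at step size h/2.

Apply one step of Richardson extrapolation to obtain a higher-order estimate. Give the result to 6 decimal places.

Order 3 gives 2^r = 8 and 2^r − 1 = 7.
8×10.9516970167 = 87.6135761336; 87.6135761336 − 10.9392490450 = 76.6743270886
Denominator 8 − 1 = 7.
So the Richardson estimate is 10.9534752984.
Correction |R − A(h/2)| = 1.778e-03; gap |A(h/2) − A(h)| = 1.245e-02.

10.953475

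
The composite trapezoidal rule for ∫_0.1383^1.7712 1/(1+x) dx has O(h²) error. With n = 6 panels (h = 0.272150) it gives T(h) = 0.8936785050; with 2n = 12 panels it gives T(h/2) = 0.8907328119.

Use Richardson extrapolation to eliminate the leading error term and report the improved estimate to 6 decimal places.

0.889751

r = 2: numerator weight 4, denominator 3.
4×0.8907328119 = 3.5629312476; 3.5629312476 − 0.8936785050 = 2.6692527426
Denominator 4 − 1 = 3.
R = 2.6692527426/3 = 0.8897509142
Correction |R − A(h/2)| = 9.819e-04; gap |A(h/2) − A(h)| = 2.946e-03.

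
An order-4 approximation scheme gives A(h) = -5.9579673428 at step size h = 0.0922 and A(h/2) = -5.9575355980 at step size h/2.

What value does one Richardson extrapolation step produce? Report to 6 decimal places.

-5.957507

r = 4, so 2^r = 16.
2^4 × A(h/2) = -95.3205695680; minus A(h) gives -89.3626022252.
Denominator 16 − 1 = 15.
Extrapolated: (-89.3626022252) / 15 = -5.9575068150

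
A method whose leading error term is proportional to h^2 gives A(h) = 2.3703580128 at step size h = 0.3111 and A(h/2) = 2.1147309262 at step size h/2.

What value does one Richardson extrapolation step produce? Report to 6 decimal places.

2.029522

The method has order 2: 2^2 = 4.
A(h/2) − A(h) = 2.1147309262 − 2.3703580128 = -0.2556270866
Divide by 2^2 − 1 = 3: (-0.2556270866)/3 = -0.0852090289
R = 2.1147309262 − 0.0852090289 = 2.0295218973
Gap between inputs: 2.556e-01; correction applied: −0.0852090289.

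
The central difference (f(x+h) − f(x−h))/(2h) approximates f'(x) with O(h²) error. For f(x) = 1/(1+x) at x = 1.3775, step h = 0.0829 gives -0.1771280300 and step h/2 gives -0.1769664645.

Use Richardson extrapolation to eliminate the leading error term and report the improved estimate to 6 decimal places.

-0.176913

The method has order 2: 2^2 = 4.
A(h/2) − A(h) = -0.1769664645 − (-0.1771280300) = 0.0001615655
Correction (A(h/2) − A(h))/(4 − 1) = 0.0001615655/3 = 0.0000538552
R = A(h/2) + (A(h/2) − A(h))/3 = -0.1769664645 + 0.0000538552 = -0.1769126093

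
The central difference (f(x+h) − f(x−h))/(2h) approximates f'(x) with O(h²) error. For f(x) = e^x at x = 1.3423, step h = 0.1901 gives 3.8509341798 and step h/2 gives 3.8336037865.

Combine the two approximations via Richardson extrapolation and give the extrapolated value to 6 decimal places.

3.827827

Order 2 gives 2^r = 4 and 2^r − 1 = 3.
4×3.8336037865 = 15.3344151460; 15.3344151460 − 3.8509341798 = 11.4834809662
Divide by 2^2 − 1 = 3.
So the Richardson estimate is 3.8278269887.
Gap between inputs: 1.733e-02; correction applied: −0.0057767978.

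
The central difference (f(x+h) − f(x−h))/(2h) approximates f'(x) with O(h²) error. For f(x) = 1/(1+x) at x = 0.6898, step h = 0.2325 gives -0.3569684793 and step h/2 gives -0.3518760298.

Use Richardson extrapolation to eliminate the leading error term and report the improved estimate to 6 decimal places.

With r = 2 the leading error scales as h^2, so the weight is 2^2 = 4.
Top: 4(-0.3518760298) − (-0.3569684793) = -1.0505356399
Extrapolated: (-1.0505356399) / 3 = -0.3501785466

-0.350179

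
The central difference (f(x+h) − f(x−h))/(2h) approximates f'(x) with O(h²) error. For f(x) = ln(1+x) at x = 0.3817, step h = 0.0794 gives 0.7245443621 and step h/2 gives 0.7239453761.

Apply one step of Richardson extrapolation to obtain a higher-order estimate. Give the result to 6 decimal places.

Method order is 2; weight 2^2 = 4.
Numerator 4×A(h/2) − A(h) = 4×0.7239453761 − 0.7245443621 = 2.1712371423
Denominator 4 − 1 = 3.
Result: 0.7237457141
Gap between inputs: 5.990e-04; correction applied: −0.0001996620.

0.723746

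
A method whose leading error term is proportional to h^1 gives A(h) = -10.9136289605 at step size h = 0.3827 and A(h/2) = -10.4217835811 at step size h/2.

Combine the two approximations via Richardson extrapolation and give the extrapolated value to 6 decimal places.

-9.929938

r = 1: numerator weight 2, denominator 1.
Difference of the inputs: -10.4217835811 − (-10.9136289605) = 0.4918453794
Divide by 2^1 − 1 = 1: 0.4918453794/1 = 0.4918453794
R = A(h/2) + (A(h/2) − A(h))/1 = -10.4217835811 + 0.4918453794 = -9.9299382017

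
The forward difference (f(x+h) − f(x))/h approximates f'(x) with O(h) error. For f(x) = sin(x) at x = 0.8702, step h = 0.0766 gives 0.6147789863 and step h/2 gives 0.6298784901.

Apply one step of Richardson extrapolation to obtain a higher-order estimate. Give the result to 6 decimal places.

0.644978

Order 1 gives 2^r = 2 and 2^r − 1 = 1.
Top: 2(0.6298784901) − (0.6147789863) = 0.6449779939
Divide by 2^1 − 1 = 1.
So the Richardson estimate is 0.6449779939.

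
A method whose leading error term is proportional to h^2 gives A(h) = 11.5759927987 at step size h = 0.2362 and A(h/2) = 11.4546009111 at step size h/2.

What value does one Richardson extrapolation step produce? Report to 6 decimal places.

r = 2, so 2^r = 4.
4*11.4546009111 − 11.5759927987 = 34.2424108457
34.2424108457 ÷ 3 = 11.4141369486

11.414137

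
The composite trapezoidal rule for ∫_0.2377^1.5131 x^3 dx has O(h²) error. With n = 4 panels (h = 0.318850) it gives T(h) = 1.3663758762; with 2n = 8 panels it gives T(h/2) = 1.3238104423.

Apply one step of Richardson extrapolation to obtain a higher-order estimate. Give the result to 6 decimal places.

1.309622

Method order is 2; weight 2^2 = 4.
Top: 4(1.3238104423) − (1.3663758762) = 3.9288658930
3.9288658930 ÷ 3 = 1.3096219643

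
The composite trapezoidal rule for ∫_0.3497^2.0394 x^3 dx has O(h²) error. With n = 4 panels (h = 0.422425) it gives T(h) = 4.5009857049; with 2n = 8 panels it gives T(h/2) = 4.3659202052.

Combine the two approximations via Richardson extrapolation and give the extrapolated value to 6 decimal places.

Method order is 2; weight 2^2 = 4.
Top: 4(4.3659202052) − (4.5009857049) = 12.9626951159
Extrapolated: 12.9626951159 / 3 = 4.3208983720
Correction |R − A(h/2)| = 4.502e-02; gap |A(h/2) − A(h)| = 1.351e-01.

4.320898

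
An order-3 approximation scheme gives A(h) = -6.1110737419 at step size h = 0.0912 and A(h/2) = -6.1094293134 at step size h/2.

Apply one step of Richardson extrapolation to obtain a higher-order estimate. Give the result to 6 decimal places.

r = 3: numerator weight 8, denominator 7.
8×(-6.1094293134) = -48.8754345072; subtract (-6.1110737419) → -42.7643607653
Denominator 8 − 1 = 7.
(8×(-6.1094293134) − (-6.1110737419))/(8 − 1) = -6.1091943950
Correction |R − A(h/2)| = 2.349e-04; gap |A(h/2) − A(h)| = 1.644e-03.

-6.109194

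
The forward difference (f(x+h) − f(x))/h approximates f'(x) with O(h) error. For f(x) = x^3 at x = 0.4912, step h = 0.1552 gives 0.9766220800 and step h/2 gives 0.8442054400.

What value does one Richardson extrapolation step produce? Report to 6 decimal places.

0.711789

The method has order 1: 2^1 = 2.
Top: 2(0.8442054400) − (0.9766220800) = 0.7117888000
R = 0.7117888000/1 = 0.7117888000
Correction |R − A(h/2)| = 1.324e-01; gap |A(h/2) − A(h)| = 1.324e-01.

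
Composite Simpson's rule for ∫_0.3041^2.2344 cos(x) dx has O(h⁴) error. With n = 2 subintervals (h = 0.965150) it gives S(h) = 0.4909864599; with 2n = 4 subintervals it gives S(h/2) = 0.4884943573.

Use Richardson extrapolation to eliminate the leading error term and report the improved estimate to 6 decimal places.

0.488328

r = 4: numerator weight 16, denominator 15.
2^4*A(h/2) = 7.8159097168; minus A(h) gives 7.3249232569.
R = 7.3249232569/15 = 0.4883282171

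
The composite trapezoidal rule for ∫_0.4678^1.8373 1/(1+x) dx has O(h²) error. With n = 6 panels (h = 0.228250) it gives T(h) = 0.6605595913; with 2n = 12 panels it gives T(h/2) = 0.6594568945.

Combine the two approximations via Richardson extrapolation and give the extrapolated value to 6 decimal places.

0.659089

r = 2, so 2^r = 4.
Difference of the inputs: 0.6594568945 − 0.6605595913 = -0.0011026968
Correction (A(h/2) − A(h))/(4 − 1) = (-0.0011026968)/3 = -0.0003675656
R = 0.6594568945 − 0.0003675656 = 0.6590893289
Shift from A(h/2): −0.0003675656.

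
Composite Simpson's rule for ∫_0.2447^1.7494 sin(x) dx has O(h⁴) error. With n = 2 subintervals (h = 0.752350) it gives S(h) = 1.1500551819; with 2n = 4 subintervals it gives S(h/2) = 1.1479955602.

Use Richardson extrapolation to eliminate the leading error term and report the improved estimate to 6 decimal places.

1.147858

r = 4: numerator weight 16, denominator 15.
Weighted: 18.3679289632 − 1.1500551819 = 17.2178737813
R = 17.2178737813/15 = 1.1478582521
Gap between inputs: 2.060e-03; correction applied: −0.0001373081.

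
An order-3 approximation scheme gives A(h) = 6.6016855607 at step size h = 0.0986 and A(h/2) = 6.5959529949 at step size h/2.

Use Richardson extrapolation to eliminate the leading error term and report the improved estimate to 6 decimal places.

6.595134

With r = 3 the leading error scales as h^3, so the weight is 2^3 = 8.
Top: 8(6.5959529949) − (6.6016855607) = 46.1659383985
46.1659383985 ÷ 7 = 6.5951340569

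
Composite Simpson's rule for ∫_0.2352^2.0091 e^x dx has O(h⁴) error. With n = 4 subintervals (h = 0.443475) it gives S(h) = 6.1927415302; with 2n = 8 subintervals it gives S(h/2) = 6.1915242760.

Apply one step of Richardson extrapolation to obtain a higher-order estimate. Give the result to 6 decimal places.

6.191443

Error is O(h^4); halving h shrinks it by 2^4 = 16.
Top: 16(6.1915242760) − (6.1927415302) = 92.8716468858
Denominator 16 − 1 = 15.
92.8716468858 ÷ 15 = 6.1914431257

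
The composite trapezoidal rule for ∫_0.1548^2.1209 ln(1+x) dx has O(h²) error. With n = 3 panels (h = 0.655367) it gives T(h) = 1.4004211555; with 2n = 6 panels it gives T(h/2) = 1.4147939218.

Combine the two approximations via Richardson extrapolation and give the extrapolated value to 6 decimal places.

r = 2: numerator weight 4, denominator 3.
2^2*A(h/2) = 5.6591756872; minus A(h) gives 4.2587545317.
Divide by 2^2 − 1 = 3.
Extrapolated: 4.2587545317 / 3 = 1.4195848439
Gap between inputs: 1.437e-02; correction applied: +0.0047909221.

1.419585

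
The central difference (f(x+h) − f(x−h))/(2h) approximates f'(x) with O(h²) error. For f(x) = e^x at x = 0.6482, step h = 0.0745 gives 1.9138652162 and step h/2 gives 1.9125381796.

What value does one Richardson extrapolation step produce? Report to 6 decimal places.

1.912096

The method has order 2: 2^2 = 4.
Weighted: 7.6501527184 − 1.9138652162 = 5.7362875022
Divide by 2^2 − 1 = 3.
(4*1.9125381796 − 1.9138652162)/(4 − 1) = 1.9120958341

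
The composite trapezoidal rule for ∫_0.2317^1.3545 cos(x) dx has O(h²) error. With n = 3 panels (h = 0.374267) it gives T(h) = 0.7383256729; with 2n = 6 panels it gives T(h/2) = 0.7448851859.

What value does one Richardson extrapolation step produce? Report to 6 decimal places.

With r = 2 the leading error scales as h^2, so the weight is 2^2 = 4.
2^2·A(h/2) = 2.9795407436; minus A(h) gives 2.2412150707.
Divide by 2^2 − 1 = 3.
(4·0.7448851859 − 0.7383256729)/(4 − 1) = 0.7470716902
Gap between inputs: 6.560e-03; correction applied: +0.0021865043.

0.747072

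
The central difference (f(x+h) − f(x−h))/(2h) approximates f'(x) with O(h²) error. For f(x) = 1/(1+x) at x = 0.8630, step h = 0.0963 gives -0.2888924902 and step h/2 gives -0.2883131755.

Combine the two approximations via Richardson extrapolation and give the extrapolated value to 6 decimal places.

Method order is 2; weight 2^2 = 4.
4 × (-0.2883131755) − (-0.2888924902) = -0.8643602118
Divide by 2^2 − 1 = 3.
So the Richardson estimate is -0.2881200706.
Gap between inputs: 5.793e-04; correction applied: +0.0001931049.

-0.288120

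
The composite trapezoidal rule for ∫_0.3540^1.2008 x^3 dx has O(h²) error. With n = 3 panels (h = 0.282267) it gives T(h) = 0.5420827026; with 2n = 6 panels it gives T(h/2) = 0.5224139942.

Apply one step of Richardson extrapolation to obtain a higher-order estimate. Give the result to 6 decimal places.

Error is O(h^2); halving h shrinks it by 2^2 = 4.
4·0.5224139942 − 0.5420827026 = 1.5475732742
Divide by 2^2 − 1 = 3.
R = 1.5475732742/3 = 0.5158577581

0.515858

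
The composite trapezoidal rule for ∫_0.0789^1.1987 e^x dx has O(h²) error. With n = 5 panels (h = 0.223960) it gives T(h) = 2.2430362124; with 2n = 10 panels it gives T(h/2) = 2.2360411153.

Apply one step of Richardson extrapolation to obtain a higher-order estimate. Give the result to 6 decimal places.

Leading term ∝ h^2; use weight 4 = 2^2.
Top: 4(2.2360411153) − (2.2430362124) = 6.7011282488
Denominator 4 − 1 = 3.
(4 × 2.2360411153 − 2.2430362124)/(4 − 1) = 2.2337094163
Gap between inputs: 6.995e-03; correction applied: −0.0023316990.

2.233709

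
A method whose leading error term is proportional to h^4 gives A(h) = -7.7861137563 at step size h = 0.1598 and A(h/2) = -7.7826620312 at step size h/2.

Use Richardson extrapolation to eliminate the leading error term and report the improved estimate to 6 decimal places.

Method order is 4; weight 2^4 = 16.
2^4·A(h/2) = -124.5225924992; minus A(h) gives -116.7364787429.
Denominator 16 − 1 = 15.
Extrapolated: (-116.7364787429) / 15 = -7.7824319162
Correction |R − A(h/2)| = 2.301e-04; gap |A(h/2) − A(h)| = 3.452e-03.

-7.782432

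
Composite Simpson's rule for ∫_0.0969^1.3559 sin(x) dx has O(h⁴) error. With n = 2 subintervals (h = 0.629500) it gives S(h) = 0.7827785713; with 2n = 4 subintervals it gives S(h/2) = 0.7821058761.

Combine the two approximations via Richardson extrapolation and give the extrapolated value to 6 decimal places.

With r = 4 the leading error scales as h^4, so the weight is 2^4 = 16.
16×0.7821058761 − 0.7827785713 = 11.7309154463
Extrapolated: 11.7309154463 / 15 = 0.7820610298
Correction |R − A(h/2)| = 4.485e-05; gap |A(h/2) − A(h)| = 6.727e-04.

0.782061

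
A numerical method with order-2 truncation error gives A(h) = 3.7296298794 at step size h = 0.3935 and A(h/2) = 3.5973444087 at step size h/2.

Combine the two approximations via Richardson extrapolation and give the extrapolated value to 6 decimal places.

3.553249

With r = 2 the leading error scales as h^2, so the weight is 2^2 = 4.
Top: 4(3.5973444087) − (3.7296298794) = 10.6597477554
Denominator 4 − 1 = 3.
Result: 3.5532492518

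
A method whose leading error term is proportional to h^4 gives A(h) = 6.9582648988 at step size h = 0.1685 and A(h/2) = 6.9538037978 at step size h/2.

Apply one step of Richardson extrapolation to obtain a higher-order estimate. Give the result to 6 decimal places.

Method order is 4; weight 2^4 = 16.
16*6.9538037978 − 6.9582648988 = 104.3025958660
104.3025958660 ÷ 15 = 6.9535063911

6.953506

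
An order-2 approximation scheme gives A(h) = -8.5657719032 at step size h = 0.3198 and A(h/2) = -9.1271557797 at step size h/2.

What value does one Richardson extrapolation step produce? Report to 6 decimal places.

Error is O(h^2); halving h shrinks it by 2^2 = 4.
Weighted: (-36.5086231188) − (-8.5657719032) = -27.9428512156
Denominator 4 − 1 = 3.
Result: -9.3142837385

-9.314284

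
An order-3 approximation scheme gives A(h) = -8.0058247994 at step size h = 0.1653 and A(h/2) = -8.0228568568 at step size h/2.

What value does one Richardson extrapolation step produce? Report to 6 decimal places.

Leading term ∝ h^3; use weight 8 = 2^3.
Numerator 8×A(h/2) − A(h) = 8×(-8.0228568568) − (-8.0058247994) = -56.1770300550
Denominator 8 − 1 = 7.
(-56.1770300550) ÷ 7 = -8.0252900079

-8.025290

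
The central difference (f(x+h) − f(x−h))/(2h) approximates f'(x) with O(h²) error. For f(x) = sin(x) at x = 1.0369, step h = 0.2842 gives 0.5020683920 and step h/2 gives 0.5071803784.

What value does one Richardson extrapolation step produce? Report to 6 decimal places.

0.508884

With r = 2 the leading error scales as h^2, so the weight is 2^2 = 4.
2^2·A(h/2) = 2.0287215136; minus A(h) gives 1.5266531216.
(4·0.5071803784 − 0.5020683920)/(4 − 1) = 0.5088843739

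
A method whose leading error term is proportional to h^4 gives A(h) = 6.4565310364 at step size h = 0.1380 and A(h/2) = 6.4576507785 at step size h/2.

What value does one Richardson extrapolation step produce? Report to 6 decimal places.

6.457725

Error is O(h^4); halving h shrinks it by 2^4 = 16.
16*6.4576507785 − 6.4565310364 = 96.8658814196
Extrapolated: 96.8658814196 / 15 = 6.4577254280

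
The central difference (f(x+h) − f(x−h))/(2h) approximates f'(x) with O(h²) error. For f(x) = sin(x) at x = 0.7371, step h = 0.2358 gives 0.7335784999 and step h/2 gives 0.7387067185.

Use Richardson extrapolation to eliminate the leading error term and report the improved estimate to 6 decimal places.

Leading term ∝ h^2; use weight 4 = 2^2.
Difference of the inputs: 0.7387067185 − 0.7335784999 = 0.0051282186
Correction (A(h/2) − A(h))/(4 − 1) = 0.0051282186/3 = 0.0017094062
R = 0.7387067185 + 0.0017094062 = 0.7404161247

0.740416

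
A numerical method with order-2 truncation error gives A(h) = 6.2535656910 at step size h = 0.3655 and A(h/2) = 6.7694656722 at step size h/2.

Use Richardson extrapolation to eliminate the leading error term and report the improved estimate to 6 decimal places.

r = 2, so 2^r = 4.
2^2 × A(h/2) = 27.0778626888; minus A(h) gives 20.8242969978.
Denominator 4 − 1 = 3.
Extrapolated: 20.8242969978 / 3 = 6.9414323326

6.941432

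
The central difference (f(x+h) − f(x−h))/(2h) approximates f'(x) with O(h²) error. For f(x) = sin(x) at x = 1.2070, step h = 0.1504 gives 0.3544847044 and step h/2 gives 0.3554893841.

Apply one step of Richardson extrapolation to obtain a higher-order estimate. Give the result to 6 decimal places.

0.355824

The method has order 2: 2^2 = 4.
A(h/2) − A(h) = 0.3554893841 − 0.3544847044 = 0.0010046797
Correction (A(h/2) − A(h))/(4 − 1) = 0.0010046797/3 = 0.0003348932
R = 0.3554893841 + 0.0003348932 = 0.3558242773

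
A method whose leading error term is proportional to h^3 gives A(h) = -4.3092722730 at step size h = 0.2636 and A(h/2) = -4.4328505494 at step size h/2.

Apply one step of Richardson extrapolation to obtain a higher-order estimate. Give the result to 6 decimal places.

Leading term ∝ h^3; use weight 8 = 2^3.
8*(-4.4328505494) = -35.4628043952; (-35.4628043952) − (-4.3092722730) = -31.1535321222
Divide by 2^3 − 1 = 7.
So the Richardson estimate is -4.4505045889.

-4.450505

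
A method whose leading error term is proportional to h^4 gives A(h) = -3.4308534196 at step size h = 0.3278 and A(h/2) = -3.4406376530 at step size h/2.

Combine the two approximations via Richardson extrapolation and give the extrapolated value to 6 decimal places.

-3.441290

The method has order 4: 2^4 = 16.
Top: 16(-3.4406376530) − (-3.4308534196) = -51.6193490284
Denominator 16 − 1 = 15.
(-51.6193490284) ÷ 15 = -3.4412899352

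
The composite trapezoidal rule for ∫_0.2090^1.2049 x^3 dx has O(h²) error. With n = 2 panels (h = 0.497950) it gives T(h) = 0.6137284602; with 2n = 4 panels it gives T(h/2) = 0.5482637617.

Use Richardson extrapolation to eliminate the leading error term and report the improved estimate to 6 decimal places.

With r = 2 the leading error scales as h^2, so the weight is 2^2 = 4.
2^2*A(h/2) = 2.1930550468; minus A(h) gives 1.5793265866.
Extrapolated: 1.5793265866 / 3 = 0.5264421955

0.526442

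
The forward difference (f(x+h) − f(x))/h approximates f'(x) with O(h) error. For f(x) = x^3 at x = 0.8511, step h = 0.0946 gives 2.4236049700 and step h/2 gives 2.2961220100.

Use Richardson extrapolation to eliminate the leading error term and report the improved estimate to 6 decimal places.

2.168639

Leading term ∝ h^1; use weight 2 = 2^1.
2*2.2961220100 = 4.5922440200; subtract 2.4236049700 → 2.1686390500
Extrapolated: 2.1686390500 / 1 = 2.1686390500
Shift from A(h/2): −0.1274829600.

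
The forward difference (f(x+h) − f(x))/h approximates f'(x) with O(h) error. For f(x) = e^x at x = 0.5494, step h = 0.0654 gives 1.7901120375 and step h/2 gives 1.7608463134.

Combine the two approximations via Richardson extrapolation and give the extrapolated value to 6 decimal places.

Method order is 1; weight 2^1 = 2.
Weighted: 3.5216926268 − 1.7901120375 = 1.7315805893
1.7315805893 ÷ 1 = 1.7315805893
Gap between inputs: 2.927e-02; correction applied: −0.0292657241.

1.731581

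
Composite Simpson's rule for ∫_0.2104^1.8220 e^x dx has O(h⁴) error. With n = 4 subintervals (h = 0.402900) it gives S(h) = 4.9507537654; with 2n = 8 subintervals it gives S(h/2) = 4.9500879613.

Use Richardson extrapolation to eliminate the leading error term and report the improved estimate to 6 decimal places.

The method has order 4: 2^4 = 16.
Numerator 16*A(h/2) − A(h) = 16*4.9500879613 − 4.9507537654 = 74.2506536154
Extrapolated: 74.2506536154 / 15 = 4.9500435744

4.950044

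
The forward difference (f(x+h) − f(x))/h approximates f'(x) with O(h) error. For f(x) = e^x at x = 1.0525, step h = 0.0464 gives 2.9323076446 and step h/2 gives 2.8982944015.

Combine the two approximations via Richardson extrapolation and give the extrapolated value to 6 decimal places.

2.864281

Order 1 gives 2^r = 2 and 2^r − 1 = 1.
2^1 × A(h/2) = 5.7965888030; minus A(h) gives 2.8642811584.
R = 2.8642811584/1 = 2.8642811584
Correction |R − A(h/2)| = 3.401e-02; gap |A(h/2) − A(h)| = 3.401e-02.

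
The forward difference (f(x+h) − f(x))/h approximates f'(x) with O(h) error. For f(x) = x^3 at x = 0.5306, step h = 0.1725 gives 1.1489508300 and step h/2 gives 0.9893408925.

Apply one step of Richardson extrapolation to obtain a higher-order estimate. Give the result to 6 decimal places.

0.829731

Method order is 1; weight 2^1 = 2.
Top: 2(0.9893408925) − (1.1489508300) = 0.8297309550
Extrapolated: 0.8297309550 / 1 = 0.8297309550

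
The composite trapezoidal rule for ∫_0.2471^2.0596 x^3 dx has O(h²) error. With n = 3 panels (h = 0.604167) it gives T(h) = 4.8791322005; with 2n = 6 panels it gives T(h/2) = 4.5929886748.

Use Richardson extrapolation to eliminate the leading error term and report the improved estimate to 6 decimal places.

4.497607

Leading term ∝ h^2; use weight 4 = 2^2.
2^2 × A(h/2) = 18.3719546992; minus A(h) gives 13.4928224987.
R = 13.4928224987/3 = 4.4976074996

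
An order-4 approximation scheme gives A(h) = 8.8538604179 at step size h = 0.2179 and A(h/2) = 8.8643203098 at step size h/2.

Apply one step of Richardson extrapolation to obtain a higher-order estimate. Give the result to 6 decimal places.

Error is O(h^4); halving h shrinks it by 2^4 = 16.
16·8.8643203098 − 8.8538604179 = 132.9752645389
R = 132.9752645389/15 = 8.8650176359
Correction |R − A(h/2)| = 6.973e-04; gap |A(h/2) − A(h)| = 1.046e-02.

8.865018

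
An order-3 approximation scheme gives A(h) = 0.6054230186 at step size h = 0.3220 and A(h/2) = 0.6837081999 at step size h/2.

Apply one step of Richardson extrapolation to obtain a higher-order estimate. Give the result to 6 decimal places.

The method has order 3: 2^3 = 8.
2^3·A(h/2) = 5.4696655992; minus A(h) gives 4.8642425806.
Denominator 8 − 1 = 7.
Extrapolated: 4.8642425806 / 7 = 0.6948917972
Shift from A(h/2): +0.0111835973.

0.694892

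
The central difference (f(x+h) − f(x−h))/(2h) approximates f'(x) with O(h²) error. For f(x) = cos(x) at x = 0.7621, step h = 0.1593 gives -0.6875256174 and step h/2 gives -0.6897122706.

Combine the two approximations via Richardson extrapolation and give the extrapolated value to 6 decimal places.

Method order is 2; weight 2^2 = 4.
2^2 × A(h/2) = -2.7588490824; minus A(h) gives -2.0713234650.
Denominator 4 − 1 = 3.
So the Richardson estimate is -0.6904411550.

-0.690441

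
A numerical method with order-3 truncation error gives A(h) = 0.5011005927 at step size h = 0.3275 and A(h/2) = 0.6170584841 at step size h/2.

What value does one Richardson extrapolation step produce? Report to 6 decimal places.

0.633624

r = 3, so 2^r = 8.
Top: 8(0.6170584841) − (0.5011005927) = 4.4353672801
Divide by 2^3 − 1 = 7.
4.4353672801 ÷ 7 = 0.6336238972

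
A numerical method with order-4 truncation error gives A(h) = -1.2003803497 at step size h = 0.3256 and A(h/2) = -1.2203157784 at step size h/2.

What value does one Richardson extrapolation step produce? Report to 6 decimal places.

-1.221645

r = 4, so 2^r = 16.
16 × (-1.2203157784) = -19.5250524544; subtract (-1.2003803497) → -18.3246721047
Divide by 2^4 − 1 = 15.
R = (-18.3246721047)/15 = -1.2216448070
Gap between inputs: 1.994e-02; correction applied: −0.0013290286.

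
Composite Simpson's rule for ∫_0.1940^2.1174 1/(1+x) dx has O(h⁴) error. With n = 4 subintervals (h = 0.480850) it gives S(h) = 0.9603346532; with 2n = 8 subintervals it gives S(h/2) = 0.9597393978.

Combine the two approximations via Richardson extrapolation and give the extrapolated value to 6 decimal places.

r = 4, so 2^r = 16.
Top: 16(0.9597393978) − (0.9603346532) = 14.3954957116
R = 14.3954957116/15 = 0.9596997141

0.959700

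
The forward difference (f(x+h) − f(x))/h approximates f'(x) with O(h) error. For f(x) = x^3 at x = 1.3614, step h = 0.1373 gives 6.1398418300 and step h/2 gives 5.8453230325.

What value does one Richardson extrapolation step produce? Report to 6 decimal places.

r = 1, so 2^r = 2.
Top: 2(5.8453230325) − (6.1398418300) = 5.5508042350
Divide by 2^1 − 1 = 1.
Extrapolated: 5.5508042350 / 1 = 5.5508042350

5.550804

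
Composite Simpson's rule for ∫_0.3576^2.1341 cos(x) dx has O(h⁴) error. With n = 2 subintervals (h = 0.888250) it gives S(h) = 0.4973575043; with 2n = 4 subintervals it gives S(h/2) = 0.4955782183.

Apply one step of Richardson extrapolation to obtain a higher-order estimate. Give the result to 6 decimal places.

0.495460

Error is O(h^4); halving h shrinks it by 2^4 = 16.
16 × 0.4955782183 = 7.9292514928; subtract 0.4973575043 → 7.4318939885
Denominator 16 − 1 = 15.
R = 7.4318939885/15 = 0.4954595992
Correction |R − A(h/2)| = 1.186e-04; gap |A(h/2) − A(h)| = 1.779e-03.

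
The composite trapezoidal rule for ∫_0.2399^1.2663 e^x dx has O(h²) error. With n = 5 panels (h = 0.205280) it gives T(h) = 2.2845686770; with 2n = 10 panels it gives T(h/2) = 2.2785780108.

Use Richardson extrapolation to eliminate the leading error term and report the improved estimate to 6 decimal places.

Method order is 2; weight 2^2 = 4.
Difference of the inputs: 2.2785780108 − 2.2845686770 = -0.0059906662
Divide by 2^2 − 1 = 3: (-0.0059906662)/3 = -0.0019968887
R = 2.2785780108 − 0.0019968887 = 2.2765811221

2.276581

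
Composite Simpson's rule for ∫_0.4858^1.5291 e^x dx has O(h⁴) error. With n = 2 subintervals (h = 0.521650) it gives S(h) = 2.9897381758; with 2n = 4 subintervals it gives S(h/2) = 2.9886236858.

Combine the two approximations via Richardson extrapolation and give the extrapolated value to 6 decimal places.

2.988549

Leading term ∝ h^4; use weight 16 = 2^4.
2^4 × A(h/2) = 47.8179789728; minus A(h) gives 44.8282407970.
R = 44.8282407970/15 = 2.9885493865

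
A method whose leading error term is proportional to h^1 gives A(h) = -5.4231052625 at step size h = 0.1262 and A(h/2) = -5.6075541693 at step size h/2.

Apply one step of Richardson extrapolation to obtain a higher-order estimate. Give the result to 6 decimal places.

r = 1: numerator weight 2, denominator 1.
2^1·A(h/2) = -11.2151083386; minus A(h) gives -5.7920030761.
Extrapolated: (-5.7920030761) / 1 = -5.7920030761
Correction |R − A(h/2)| = 1.844e-01; gap |A(h/2) − A(h)| = 1.844e-01.

-5.792003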